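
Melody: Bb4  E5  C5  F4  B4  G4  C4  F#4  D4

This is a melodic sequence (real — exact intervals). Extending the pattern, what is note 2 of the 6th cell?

Grouping in 3s, the 2nd note of each cell is E5, B4, F#4.
Carrying that down a 4th forward: C#4 → G#3 → D#3.

D#3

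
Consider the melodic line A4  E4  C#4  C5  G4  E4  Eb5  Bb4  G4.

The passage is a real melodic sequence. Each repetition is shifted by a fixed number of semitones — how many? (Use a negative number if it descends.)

Taking 3-note groups, the heads are A4, C5, Eb5: the pattern moves up a 3rd.
Counting half-steps from A4 to C5: 3.

3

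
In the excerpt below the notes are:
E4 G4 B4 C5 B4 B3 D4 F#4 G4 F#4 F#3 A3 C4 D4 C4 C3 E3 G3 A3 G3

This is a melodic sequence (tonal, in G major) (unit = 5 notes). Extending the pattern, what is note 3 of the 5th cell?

Grouping in 5s, the 3rd note of each cell is B4, F#4, C4, G3.
One more down a 4th gives D3.

D3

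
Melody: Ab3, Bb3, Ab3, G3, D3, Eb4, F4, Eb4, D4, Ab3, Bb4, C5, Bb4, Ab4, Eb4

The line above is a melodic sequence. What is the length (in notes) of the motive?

5

There are 15 notes; a 5-note unit gives 3 cells:
Ab3 Bb3 Ab3 G3 D3 | Eb4 F4 Eb4 D4 Ab3 | Bb4 C5 Bb4 Ab4 Eb4
That's a consistent up a 5th shift per cell, and no other grouping gives one.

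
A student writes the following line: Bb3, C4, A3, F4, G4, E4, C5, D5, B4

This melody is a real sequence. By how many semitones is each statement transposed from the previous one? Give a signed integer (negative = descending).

Unit = 3 notes; the statements start on Bb3, F4, C5, moving up a 5th each time.
Bb3→F4 is 65 − 58 = 7 semitones.

7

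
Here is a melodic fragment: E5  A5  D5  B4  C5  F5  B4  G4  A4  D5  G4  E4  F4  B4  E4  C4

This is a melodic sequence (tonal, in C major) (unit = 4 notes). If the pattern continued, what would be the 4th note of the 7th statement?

D3

With 4-note cells, note 4 of each statement runs B4, G4, E4, C4.
Extending down a 3rd: A3 → F3 → D3.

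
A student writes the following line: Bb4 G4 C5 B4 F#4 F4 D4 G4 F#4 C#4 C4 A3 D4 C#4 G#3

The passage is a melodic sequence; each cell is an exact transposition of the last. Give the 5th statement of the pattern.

D3 B2 E3 D#3 A#2

With a 5-note motive the entries are Bb4, F4, C4, each down a 4th from the previous.
Carrying on: G3 → D3.
From D3 the exact shape gives D3 B2 E3 D#3 A#2.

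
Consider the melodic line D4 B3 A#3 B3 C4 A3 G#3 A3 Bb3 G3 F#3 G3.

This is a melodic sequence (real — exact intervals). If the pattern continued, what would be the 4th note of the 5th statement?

The unit is 4 notes. Position-4 pitches of the 3 shown cells: B3, A3, G3.
Extending down a 2nd: F3 → Eb3.

Eb3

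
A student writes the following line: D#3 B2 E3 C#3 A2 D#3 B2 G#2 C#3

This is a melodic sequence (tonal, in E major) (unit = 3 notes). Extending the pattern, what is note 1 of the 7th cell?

E2

Grouping in 3s, the 1st note of each cell is D#3, C#3, B2.
Carrying that down a 2nd forward: A2 → G#2 → F#2 → E2.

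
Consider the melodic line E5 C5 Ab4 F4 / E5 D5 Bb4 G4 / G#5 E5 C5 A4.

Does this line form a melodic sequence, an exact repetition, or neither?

Note 1 of cell 2 is E5; if this were a sequence it would be F#5. No unit length gives a consistent transposition pattern.

neither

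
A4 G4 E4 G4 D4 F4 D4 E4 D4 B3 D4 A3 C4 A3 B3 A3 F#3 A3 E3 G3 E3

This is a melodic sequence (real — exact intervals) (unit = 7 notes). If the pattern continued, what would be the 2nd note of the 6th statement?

F#2

The unit is 7 notes. Position-2 pitches of the 3 shown cells: G4, D4, A3.
Carrying that down a 4th forward: E3 → B2 → F#2.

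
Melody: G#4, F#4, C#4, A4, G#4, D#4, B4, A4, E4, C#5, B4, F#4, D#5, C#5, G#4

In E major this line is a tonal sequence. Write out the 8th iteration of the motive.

With a 3-note motive the entries are G#4, A4, B4, C#5, D#5, each up a 2nd from the previous.
Carrying on: E5 → F#5 → G#5.
So cell 8 is G#5 F#5 C#5.

G#5 F#5 C#5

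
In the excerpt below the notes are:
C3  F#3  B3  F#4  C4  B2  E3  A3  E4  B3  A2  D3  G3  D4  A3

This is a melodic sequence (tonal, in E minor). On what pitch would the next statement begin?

G2

Taking 5-note groups, the heads are C3, B2, A2: the pattern moves down a 2nd.
The next head, down a 2nd from A2, is G2.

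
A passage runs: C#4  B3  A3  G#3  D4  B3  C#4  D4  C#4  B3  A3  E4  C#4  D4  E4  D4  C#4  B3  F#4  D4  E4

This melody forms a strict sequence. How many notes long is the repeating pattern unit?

21 notes total. Splitting into 3 groups of 7:
C#4 B3 A3 G#3 D4 B3 C#4 | D4 C#4 B3 A3 E4 C#4 D4 | E4 D4 C#4 B3 F#4 D4 E4
Each cell is the previous one up a 2nd — so the unit is 7 notes.

7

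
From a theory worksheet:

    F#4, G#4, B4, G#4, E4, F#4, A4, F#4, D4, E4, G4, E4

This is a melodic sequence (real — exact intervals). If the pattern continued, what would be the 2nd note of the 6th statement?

With 4-note cells, note 2 of each statement runs G#4, F#4, E4.
Each moves down a 2nd. Continuing: D4 → C4 → Bb3.

Bb3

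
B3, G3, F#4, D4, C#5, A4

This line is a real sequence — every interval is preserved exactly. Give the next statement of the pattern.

With a 2-note motive the entries are B3, F#4, C#5, each up a 5th from the previous.
So cell 4 is G#5 E5.

G#5 E5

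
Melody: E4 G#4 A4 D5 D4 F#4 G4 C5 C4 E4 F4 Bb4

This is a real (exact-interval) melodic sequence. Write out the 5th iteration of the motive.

The 4-note cells begin on E4, D4, C4 — each down a 2nd from the last.
Carrying on: Bb3 → Ab3.
Statement 5 starts on Ab3 and keeps the same exact contour: Ab3 C4 Db4 Gb4.

Ab3 C4 Db4 Gb4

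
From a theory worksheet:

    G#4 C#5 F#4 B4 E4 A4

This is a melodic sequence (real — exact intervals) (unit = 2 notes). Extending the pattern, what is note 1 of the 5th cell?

C4

The unit is 2 notes. Position-1 pitches of the 3 shown cells: G#4, F#4, E4.
Each moves down a 2nd. Continuing: D4 → C4.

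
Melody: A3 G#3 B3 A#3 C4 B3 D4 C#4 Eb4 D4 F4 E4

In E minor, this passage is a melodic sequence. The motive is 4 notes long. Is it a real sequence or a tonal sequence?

Each cell has the same semitone pattern (-1, 3, -1) — intervals are preserved exactly.
And G#3 lies outside E minor, so the sequence is real rather than tonal.

real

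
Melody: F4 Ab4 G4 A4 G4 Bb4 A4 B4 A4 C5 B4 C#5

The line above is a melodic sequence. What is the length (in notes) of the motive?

4

Try groups of 4 (3 cells in 12 notes):
F4 Ab4 G4 A4 | G4 Bb4 A4 B4 | A4 C5 B4 C#5
That's a consistent up a 2nd shift per cell, and no other grouping gives one.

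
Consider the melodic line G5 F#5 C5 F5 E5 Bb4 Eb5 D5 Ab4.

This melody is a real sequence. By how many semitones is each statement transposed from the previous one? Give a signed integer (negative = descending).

-2

Taking 3-note groups, the heads are G5, F5, Eb5: the pattern moves down a 2nd.
G5 to F5 spans -2 semitones.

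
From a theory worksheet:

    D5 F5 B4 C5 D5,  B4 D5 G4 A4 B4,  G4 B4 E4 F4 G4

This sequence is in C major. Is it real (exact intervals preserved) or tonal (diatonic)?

tonal

Every note is diatonic to C major.
Cell 1 has -6 semitones from note 2 to 3, but cell 2 has -7 — the interval quality changes while the contour stays the same, which is the hallmark of a tonal sequence.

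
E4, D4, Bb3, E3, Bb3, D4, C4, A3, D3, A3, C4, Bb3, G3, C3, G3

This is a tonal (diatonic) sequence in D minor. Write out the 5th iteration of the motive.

Taking 5-note groups, the heads are E4, D4, C4: the pattern moves down a 2nd.
Continuing the starts: Bb3 → A3.
Statement 5 starts on A3 and keeps the same diatonic contour: A3 G3 E3 A2 E3.

A3 G3 E3 A2 E3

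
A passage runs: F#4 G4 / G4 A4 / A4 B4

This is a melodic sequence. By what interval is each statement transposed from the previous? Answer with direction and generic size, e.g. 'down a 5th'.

The 2-note cells begin on F#4, G4, A4 — each up a 2nd from the last.
From F#4 to G4: up a 2nd.

up a 2nd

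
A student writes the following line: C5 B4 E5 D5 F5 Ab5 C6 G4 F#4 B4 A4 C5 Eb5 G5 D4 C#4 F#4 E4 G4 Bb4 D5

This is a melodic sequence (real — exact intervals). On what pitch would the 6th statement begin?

The 7-note cells begin on C5, G4, D4 — each down a 4th from the last.
Continuing: A3 → E3 → B2. Statement 6 starts on B2.

B2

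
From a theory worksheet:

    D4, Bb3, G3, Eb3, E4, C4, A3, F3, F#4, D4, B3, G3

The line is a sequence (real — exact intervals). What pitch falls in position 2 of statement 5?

F#4

With 4-note cells, note 2 of each statement runs Bb3, C4, D4.
Each moves up a 2nd. Continuing: E4 → F#4.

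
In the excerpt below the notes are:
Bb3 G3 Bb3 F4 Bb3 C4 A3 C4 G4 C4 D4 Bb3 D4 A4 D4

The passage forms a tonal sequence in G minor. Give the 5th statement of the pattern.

The 5-note cells begin on Bb3, C4, D4 — each up a 2nd from the last.
Continuing the starts: Eb4 → F4.
Statement 5 starts on F4 and keeps the same diatonic contour: F4 D4 F4 C5 F4.

F4 D4 F4 C5 F4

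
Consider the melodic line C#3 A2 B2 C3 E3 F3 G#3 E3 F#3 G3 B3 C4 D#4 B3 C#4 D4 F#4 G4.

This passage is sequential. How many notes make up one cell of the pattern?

There are 18 notes; a 6-note unit gives 3 cells:
C#3 A2 B2 C3 E3 F3 | G#3 E3 F#3 G3 B3 C4 | D#4 B3 C#4 D4 F#4 G4
Each cell is the previous one up a 5th — so the unit is 6 notes.

6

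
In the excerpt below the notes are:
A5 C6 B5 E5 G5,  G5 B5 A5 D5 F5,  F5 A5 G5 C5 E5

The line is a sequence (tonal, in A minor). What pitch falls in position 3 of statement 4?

F5

The unit is 5 notes. Position-3 pitches of the 3 shown cells: B5, A5, G5.
Each moves down a 2nd; the next is F5.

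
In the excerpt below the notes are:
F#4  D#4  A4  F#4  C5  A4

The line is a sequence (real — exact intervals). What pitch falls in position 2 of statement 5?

The unit is 2 notes. Position-2 pitches of the 3 shown cells: D#4, F#4, A4.
Carrying that up a 3rd forward: C5 → Eb5.

Eb5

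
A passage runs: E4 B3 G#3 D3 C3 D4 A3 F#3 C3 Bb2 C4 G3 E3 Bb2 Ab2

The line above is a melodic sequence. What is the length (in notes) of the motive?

There are 15 notes; a 5-note unit gives 3 cells:
E4 B3 G#3 D3 C3 | D4 A3 F#3 C3 Bb2 | C4 G3 E3 Bb2 Ab2
That's a consistent down a 2nd shift per cell, and no other grouping gives one.

5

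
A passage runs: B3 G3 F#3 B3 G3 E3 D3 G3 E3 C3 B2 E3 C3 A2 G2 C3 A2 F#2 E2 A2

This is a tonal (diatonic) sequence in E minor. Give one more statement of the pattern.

F#2 D2 C2 F#2

Taking 4-note groups, the heads are B3, G3, E3, C3, A2: the pattern moves down a 3rd.
Statement 6 starts on F#2 and keeps the same diatonic contour: F#2 D2 C2 F#2.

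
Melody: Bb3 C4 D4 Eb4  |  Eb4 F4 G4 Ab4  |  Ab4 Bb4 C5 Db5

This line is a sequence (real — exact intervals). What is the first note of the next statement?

Db5

Taking 4-note groups, the heads are Bb3, Eb4, Ab4: the pattern moves up a 4th.
The next head, up a 4th from Ab4, is Db5.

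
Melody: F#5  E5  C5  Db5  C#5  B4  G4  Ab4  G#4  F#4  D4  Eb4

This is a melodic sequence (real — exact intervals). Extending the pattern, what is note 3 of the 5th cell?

E3

The unit is 4 notes. Position-3 pitches of the 3 shown cells: C5, G4, D4.
Each moves down a 4th. Continuing: A3 → E3.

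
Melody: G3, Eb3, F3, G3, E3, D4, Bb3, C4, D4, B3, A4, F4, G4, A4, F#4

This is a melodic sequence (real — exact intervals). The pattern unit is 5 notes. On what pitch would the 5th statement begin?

B5

The 5-note cells begin on G3, D4, A4 — each up a 5th from the last.
Continuing: E5 → B5. Statement 5 starts on B5.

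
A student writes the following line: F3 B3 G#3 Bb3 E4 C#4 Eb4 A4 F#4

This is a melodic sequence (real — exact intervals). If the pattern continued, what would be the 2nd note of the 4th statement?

Grouping in 3s, the 2nd note of each cell is B3, E4, A4.
One more up a 4th gives D5.

D5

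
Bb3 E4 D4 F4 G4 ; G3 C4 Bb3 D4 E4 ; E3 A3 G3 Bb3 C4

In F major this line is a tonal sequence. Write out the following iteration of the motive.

C3 F3 E3 G3 A3

With a 5-note motive the entries are Bb3, G3, E3, each down a 3rd from the previous.
So cell 4 is C3 F3 E3 G3 A3.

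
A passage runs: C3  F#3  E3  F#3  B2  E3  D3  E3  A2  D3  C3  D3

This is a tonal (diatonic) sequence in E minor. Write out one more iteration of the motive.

G2 C3 B2 C3

With a 4-note motive the entries are C3, B2, A2, each down a 2nd from the previous.
Statement 4 starts on G2 and keeps the same diatonic contour: G2 C3 B2 C3.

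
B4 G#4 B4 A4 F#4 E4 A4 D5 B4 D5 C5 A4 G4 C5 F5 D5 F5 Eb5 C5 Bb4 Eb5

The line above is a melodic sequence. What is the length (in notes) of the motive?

Try groups of 7 (3 cells in 21 notes):
B4 G#4 B4 A4 F#4 E4 A4 | D5 B4 D5 C5 A4 G4 C5 | F5 D5 F5 Eb5 C5 Bb4 Eb5
That's a consistent up a 3rd shift per cell, and no other grouping gives one.

7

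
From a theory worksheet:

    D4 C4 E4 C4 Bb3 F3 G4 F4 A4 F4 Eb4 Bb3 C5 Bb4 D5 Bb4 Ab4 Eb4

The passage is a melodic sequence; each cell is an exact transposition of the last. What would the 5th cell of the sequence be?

Bb5 Ab5 C6 Ab5 Gb5 Db5

Taking 6-note groups, the heads are D4, G4, C5: the pattern moves up a 4th.
Carrying on: F5 → Bb5.
From Bb5 the exact shape gives Bb5 Ab5 C6 Ab5 Gb5 Db5.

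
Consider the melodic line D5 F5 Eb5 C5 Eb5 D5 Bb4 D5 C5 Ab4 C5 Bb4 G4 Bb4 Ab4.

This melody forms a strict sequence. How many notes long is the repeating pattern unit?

3

Try groups of 3 (5 cells in 15 notes):
D5 F5 Eb5 | C5 Eb5 D5 | Bb4 D5 C5 | Ab4 C5 Bb4 | G4 Bb4 Ab4
That's a consistent down a 2nd shift per cell, and no other grouping gives one.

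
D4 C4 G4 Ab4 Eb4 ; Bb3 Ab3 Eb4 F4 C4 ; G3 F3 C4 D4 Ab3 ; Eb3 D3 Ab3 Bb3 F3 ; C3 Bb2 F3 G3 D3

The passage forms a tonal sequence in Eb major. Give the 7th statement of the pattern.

The 5-note cells begin on D4, Bb3, G3, Eb3, C3 — each down a 3rd from the last.
Carrying on: Ab2 → F2.
So cell 7 is F2 Eb2 Bb2 C3 G2.

F2 Eb2 Bb2 C3 G2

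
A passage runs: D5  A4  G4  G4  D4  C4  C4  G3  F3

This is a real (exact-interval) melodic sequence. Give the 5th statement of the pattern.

Unit = 3 notes; the statements start on D5, G4, C4, moving down a 5th each time.
Extending down a 5th: F3 → Bb2.
So cell 5 is Bb2 F2 Eb2.

Bb2 F2 Eb2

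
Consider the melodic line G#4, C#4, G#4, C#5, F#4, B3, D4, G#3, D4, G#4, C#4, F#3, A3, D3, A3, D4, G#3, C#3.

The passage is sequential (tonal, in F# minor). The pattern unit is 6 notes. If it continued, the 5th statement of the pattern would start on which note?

The 6-note cells begin on G#4, D4, A3 — each down a 4th from the last.
Continuing: E3 → B2. Statement 5 starts on B2.

B2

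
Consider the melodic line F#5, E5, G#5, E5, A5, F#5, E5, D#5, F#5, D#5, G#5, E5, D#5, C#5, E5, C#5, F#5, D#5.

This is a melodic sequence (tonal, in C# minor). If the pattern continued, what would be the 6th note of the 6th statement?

A4

The unit is 6 notes. Position-6 pitches of the 3 shown cells: F#5, E5, D#5.
Each moves down a 2nd. Continuing: C#5 → B4 → A4.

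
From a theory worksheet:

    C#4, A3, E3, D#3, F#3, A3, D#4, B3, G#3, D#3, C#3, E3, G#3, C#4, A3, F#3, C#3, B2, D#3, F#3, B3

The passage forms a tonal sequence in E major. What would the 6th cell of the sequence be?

E3 C#3 G#2 F#2 A2 C#3 F#3

The 7-note cells begin on C#4, B3, A3 — each down a 2nd from the last.
Continuing the starts: G#3 → F#3 → E3.
From E3 the diatonic shape gives E3 C#3 G#2 F#2 A2 C#3 F#3.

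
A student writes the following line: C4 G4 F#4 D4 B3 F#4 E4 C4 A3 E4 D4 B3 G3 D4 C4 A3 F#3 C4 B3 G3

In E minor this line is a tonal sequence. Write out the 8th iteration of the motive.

Taking 4-note groups, the heads are C4, B3, A3, G3, F#3: the pattern moves down a 2nd.
Continuing the starts: E3 → D3 → C3.
Statement 8 starts on C3 and keeps the same diatonic contour: C3 G3 F#3 D3.

C3 G3 F#3 D3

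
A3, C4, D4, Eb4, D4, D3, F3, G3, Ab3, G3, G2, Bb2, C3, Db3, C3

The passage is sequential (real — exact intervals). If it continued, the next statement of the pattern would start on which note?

With a 5-note motive the entries are A3, D3, G2, each down a 5th from the previous.
One more step down a 5th gives C2.

C2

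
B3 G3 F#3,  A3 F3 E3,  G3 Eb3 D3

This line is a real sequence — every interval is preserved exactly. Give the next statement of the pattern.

Unit = 3 notes; the statements start on B3, A3, G3, moving down a 2nd each time.
So cell 4 is F3 Db3 C3.

F3 Db3 C3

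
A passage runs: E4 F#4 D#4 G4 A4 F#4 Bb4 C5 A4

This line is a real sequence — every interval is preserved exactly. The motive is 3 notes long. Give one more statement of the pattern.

Db5 Eb5 C5

The 3-note cells begin on E4, G4, Bb4 — each up a 3rd from the last.
From Db5 the exact shape gives Db5 Eb5 C5.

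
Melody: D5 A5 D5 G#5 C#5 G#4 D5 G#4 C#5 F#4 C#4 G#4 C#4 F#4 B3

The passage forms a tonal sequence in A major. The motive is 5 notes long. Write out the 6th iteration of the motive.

E2 B2 E2 A2 D2

Taking 5-note groups, the heads are D5, G#4, C#4: the pattern moves down a 5th.
Continuing the starts: F#3 → B2 → E2.
Statement 6 starts on E2 and keeps the same diatonic contour: E2 B2 E2 A2 D2.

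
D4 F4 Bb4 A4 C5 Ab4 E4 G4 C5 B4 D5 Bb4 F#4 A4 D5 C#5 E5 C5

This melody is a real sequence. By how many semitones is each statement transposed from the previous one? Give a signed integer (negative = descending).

2

Unit = 6 notes; the statements start on D4, E4, F#4, moving up a 2nd each time.
D4→E4 is 64 − 62 = 2 semitones.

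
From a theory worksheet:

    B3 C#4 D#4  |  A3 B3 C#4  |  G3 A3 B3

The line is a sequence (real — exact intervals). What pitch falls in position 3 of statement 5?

Grouping in 3s, the 3rd note of each cell is D#4, C#4, B3.
Extending down a 2nd: A3 → G3.

G3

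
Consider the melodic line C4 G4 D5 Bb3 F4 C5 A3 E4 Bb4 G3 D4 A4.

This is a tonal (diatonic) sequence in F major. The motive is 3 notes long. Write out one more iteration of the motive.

With a 3-note motive the entries are C4, Bb3, A3, G3, each down a 2nd from the previous.
From F3 the diatonic shape gives F3 C4 G4.

F3 C4 G4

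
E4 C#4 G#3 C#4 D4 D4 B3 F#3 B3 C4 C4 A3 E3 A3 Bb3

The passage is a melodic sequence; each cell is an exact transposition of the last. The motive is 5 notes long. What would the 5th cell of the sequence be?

Unit = 5 notes; the statements start on E4, D4, C4, moving down a 2nd each time.
Continuing the starts: Bb3 → Ab3.
So cell 5 is Ab3 F3 C3 F3 Gb3.

Ab3 F3 C3 F3 Gb3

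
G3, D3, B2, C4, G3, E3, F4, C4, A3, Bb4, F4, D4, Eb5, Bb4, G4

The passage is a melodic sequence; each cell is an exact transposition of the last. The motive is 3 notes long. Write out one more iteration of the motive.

Taking 3-note groups, the heads are G3, C4, F4, Bb4, Eb5: the pattern moves up a 4th.
Statement 6 starts on Ab5 and keeps the same exact contour: Ab5 Eb5 C5.

Ab5 Eb5 C5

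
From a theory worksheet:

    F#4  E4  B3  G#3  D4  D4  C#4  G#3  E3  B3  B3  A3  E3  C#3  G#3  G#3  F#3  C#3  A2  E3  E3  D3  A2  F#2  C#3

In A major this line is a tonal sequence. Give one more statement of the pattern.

C#3 B2 F#2 D2 A2

With a 5-note motive the entries are F#4, D4, B3, G#3, E3, each down a 3rd from the previous.
So cell 6 is C#3 B2 F#2 D2 A2.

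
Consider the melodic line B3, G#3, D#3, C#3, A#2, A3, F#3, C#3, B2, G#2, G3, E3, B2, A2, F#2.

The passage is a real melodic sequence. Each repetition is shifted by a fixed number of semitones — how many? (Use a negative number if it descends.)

-2

The 5-note cells begin on B3, A3, G3 — each down a 2nd from the last.
B3→A3 is 57 − 59 = -2 semitones.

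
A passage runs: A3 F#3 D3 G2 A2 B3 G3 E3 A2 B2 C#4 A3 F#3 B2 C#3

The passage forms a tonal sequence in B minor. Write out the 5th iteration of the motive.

E4 C#4 A3 D3 E3

Unit = 5 notes; the statements start on A3, B3, C#4, moving up a 2nd each time.
Carrying on: D4 → E4.
Statement 5 starts on E4 and keeps the same diatonic contour: E4 C#4 A3 D3 E3.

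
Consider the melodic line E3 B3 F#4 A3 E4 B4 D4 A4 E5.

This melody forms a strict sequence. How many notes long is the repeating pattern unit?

There are 9 notes; a 3-note unit gives 3 cells:
E3 B3 F#4 | A3 E4 B4 | D4 A4 E5
That's a consistent up a 4th shift per cell, and no other grouping gives one.

3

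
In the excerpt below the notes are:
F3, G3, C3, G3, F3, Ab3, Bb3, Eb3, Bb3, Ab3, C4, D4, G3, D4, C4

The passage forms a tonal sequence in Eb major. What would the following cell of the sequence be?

The 5-note cells begin on F3, Ab3, C4 — each up a 3rd from the last.
From Eb4 the diatonic shape gives Eb4 F4 Bb3 F4 Eb4.

Eb4 F4 Bb3 F4 Eb4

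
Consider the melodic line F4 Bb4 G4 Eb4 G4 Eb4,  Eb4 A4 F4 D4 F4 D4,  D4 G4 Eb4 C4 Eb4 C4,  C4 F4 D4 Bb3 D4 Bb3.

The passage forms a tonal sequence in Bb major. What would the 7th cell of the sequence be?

G3 C4 A3 F3 A3 F3

With a 6-note motive the entries are F4, Eb4, D4, C4, each down a 2nd from the previous.
Carrying on: Bb3 → A3 → G3.
Statement 7 starts on G3 and keeps the same diatonic contour: G3 C4 A3 F3 A3 F3.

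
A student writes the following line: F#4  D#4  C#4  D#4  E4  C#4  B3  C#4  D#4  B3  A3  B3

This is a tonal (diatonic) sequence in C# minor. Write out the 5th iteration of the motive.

B3 G#3 F#3 G#3

Unit = 4 notes; the statements start on F#4, E4, D#4, moving down a 2nd each time.
Continuing the starts: C#4 → B3.
From B3 the diatonic shape gives B3 G#3 F#3 G#3.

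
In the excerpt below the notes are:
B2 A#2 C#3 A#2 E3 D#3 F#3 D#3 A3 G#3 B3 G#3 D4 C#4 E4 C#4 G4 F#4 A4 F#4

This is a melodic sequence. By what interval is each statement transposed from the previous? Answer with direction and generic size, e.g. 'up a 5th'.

With a 4-note motive the entries are B2, E3, A3, D4, G4, each up a 4th from the previous.
From B2 to E3: up a 4th.

up a 4th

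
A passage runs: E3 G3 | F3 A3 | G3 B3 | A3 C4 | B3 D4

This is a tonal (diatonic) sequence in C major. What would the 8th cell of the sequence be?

E4 G4

Unit = 2 notes; the statements start on E3, F3, G3, A3, B3, moving up a 2nd each time.
Continuing the starts: C4 → D4 → E4.
From E4 the diatonic shape gives E4 G4.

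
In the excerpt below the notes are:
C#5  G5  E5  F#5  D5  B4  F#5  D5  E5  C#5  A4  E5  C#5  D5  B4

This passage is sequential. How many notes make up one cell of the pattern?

5

There are 15 notes; a 5-note unit gives 3 cells:
C#5 G5 E5 F#5 D5 | B4 F#5 D5 E5 C#5 | A4 E5 C#5 D5 B4
Every group is a transposition down a 2nd of the one before; no shorter unit works.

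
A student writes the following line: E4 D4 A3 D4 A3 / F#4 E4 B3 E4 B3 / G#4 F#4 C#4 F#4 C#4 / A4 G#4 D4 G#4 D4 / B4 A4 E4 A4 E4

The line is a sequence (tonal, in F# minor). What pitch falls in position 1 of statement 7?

With 5-note cells, note 1 of each statement runs E4, F#4, G#4, A4, B4.
Each moves up a 2nd. Continuing: C#5 → D5.

D5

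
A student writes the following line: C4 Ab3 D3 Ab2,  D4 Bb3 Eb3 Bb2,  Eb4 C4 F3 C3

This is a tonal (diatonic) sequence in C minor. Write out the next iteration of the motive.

F4 D4 G3 D3

With a 4-note motive the entries are C4, D4, Eb4, each up a 2nd from the previous.
So cell 4 is F4 D4 G3 D3.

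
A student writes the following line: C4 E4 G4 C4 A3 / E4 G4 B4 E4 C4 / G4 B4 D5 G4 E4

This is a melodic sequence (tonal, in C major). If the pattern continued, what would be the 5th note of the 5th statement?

Grouping in 5s, the 5th note of each cell is A3, C4, E4.
Carrying that up a 3rd forward: G4 → B4.

B4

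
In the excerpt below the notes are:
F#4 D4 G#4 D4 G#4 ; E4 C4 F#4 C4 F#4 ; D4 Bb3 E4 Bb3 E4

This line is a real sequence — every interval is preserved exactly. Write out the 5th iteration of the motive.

Unit = 5 notes; the statements start on F#4, E4, D4, moving down a 2nd each time.
Carrying on: C4 → Bb3.
So cell 5 is Bb3 Gb3 C4 Gb3 C4.

Bb3 Gb3 C4 Gb3 C4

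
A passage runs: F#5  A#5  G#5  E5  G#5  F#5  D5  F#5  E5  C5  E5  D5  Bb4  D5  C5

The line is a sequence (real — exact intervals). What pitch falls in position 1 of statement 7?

Gb4

Grouping in 3s, the 1st note of each cell is F#5, E5, D5, C5, Bb4.
Each moves down a 2nd. Continuing: Ab4 → Gb4.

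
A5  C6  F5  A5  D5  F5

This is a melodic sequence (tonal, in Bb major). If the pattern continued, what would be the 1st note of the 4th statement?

Bb4

The unit is 2 notes. Position-1 pitches of the 3 shown cells: A5, F5, D5.
One more down a 3rd gives Bb4.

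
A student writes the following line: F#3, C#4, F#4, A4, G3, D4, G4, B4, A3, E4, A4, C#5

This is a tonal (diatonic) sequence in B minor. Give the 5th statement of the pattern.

C#4 G4 C#5 E5

Unit = 4 notes; the statements start on F#3, G3, A3, moving up a 2nd each time.
Continuing the starts: B3 → C#4.
So cell 5 is C#4 G4 C#5 E5.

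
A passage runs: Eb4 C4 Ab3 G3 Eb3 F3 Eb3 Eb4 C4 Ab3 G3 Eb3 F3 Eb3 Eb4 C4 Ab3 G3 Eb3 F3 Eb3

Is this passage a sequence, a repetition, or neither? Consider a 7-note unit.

Each 7-note cell is identical (Eb4 C4 Ab3 G3 Eb3 F3 Eb3), restated at the same pitch.

repetition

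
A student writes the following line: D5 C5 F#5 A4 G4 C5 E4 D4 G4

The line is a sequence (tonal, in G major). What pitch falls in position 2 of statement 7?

F#2

Grouping in 3s, the 2nd note of each cell is C5, G4, D4.
Extending down a 4th: A3 → E3 → B2 → F#2.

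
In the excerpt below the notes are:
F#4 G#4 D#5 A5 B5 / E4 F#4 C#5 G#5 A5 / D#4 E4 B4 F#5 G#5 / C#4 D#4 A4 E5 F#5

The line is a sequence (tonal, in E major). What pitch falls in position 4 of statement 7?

B4

Grouping in 5s, the 4th note of each cell is A5, G#5, F#5, E5.
Extending down a 2nd: D#5 → C#5 → B4.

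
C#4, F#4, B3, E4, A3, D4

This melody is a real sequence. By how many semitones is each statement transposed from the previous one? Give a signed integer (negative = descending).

With a 2-note motive the entries are C#4, B3, A3, each down a 2nd from the previous.
C#4 to B3 spans -2 semitones.

-2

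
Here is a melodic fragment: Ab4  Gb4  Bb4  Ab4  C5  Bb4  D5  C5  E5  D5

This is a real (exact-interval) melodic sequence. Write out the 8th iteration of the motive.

A#5 G#5

Taking 2-note groups, the heads are Ab4, Bb4, C5, D5, E5: the pattern moves up a 2nd.
Extending up a 2nd: F#5 → G#5 → A#5.
So cell 8 is A#5 G#5.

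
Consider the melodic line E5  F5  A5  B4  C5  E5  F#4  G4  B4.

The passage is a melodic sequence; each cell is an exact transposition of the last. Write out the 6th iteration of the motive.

D#3 E3 G#3

Unit = 3 notes; the statements start on E5, B4, F#4, moving down a 4th each time.
Continuing the starts: C#4 → G#3 → D#3.
From D#3 the exact shape gives D#3 E3 G#3.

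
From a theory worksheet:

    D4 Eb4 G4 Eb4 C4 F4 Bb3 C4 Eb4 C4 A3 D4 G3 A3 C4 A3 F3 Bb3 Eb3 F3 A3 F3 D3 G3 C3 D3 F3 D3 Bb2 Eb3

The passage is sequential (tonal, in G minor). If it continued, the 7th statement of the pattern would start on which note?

F2

The 6-note cells begin on D4, Bb3, G3, Eb3, C3 — each down a 3rd from the last.
Extending the heads down a 3rd: A2 → F2.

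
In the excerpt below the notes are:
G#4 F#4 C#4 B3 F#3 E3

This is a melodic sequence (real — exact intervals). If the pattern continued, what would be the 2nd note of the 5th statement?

Grouping in 2s, the 2nd note of each cell is F#4, B3, E3.
Carrying that down a 5th forward: A2 → D2.

D2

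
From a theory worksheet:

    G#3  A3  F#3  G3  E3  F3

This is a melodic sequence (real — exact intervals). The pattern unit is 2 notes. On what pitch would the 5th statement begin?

C3

The 2-note cells begin on G#3, F#3, E3 — each down a 2nd from the last.
Extending the heads down a 2nd: D3 → C3.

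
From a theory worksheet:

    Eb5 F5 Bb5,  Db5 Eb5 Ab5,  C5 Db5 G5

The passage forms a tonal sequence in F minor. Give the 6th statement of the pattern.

G4 Ab4 Db5

Taking 3-note groups, the heads are Eb5, Db5, C5: the pattern moves down a 2nd.
Continuing the starts: Bb4 → Ab4 → G4.
Statement 6 starts on G4 and keeps the same diatonic contour: G4 Ab4 Db5.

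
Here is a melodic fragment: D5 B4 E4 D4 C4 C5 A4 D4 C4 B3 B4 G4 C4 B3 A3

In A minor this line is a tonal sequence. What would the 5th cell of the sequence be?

G4 E4 A3 G3 F3

Taking 5-note groups, the heads are D5, C5, B4: the pattern moves down a 2nd.
Continuing the starts: A4 → G4.
So cell 5 is G4 E4 A3 G3 F3.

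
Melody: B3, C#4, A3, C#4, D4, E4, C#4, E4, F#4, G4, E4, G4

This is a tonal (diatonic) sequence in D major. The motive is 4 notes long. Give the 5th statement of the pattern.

C#5 D5 B4 D5

The 4-note cells begin on B3, D4, F#4 — each up a 3rd from the last.
Carrying on: A4 → C#5.
So cell 5 is C#5 D5 B4 D5.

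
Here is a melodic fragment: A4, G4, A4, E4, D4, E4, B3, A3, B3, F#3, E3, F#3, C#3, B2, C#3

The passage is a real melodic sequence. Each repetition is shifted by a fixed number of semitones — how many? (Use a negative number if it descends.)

-5

With a 3-note motive the entries are A4, E4, B3, F#3, C#3, each down a 4th from the previous.
A4→E4 is 64 − 69 = -5 semitones.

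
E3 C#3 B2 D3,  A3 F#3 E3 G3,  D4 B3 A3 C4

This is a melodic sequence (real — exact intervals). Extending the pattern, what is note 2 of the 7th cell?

G5

With 4-note cells, note 2 of each statement runs C#3, F#3, B3.
Each moves up a 4th. Continuing: E4 → A4 → D5 → G5.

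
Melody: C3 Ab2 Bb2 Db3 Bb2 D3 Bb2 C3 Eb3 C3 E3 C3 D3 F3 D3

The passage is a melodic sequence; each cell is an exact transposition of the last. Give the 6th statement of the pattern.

With a 5-note motive the entries are C3, D3, E3, each up a 2nd from the previous.
Continuing the starts: F#3 → G#3 → A#3.
Statement 6 starts on A#3 and keeps the same exact contour: A#3 F#3 G#3 B3 G#3.

A#3 F#3 G#3 B3 G#3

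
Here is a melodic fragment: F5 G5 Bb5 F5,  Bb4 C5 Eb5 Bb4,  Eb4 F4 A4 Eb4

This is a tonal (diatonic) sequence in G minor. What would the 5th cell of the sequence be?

D3 Eb3 G3 D3

The 4-note cells begin on F5, Bb4, Eb4 — each down a 5th from the last.
Carrying on: A3 → D3.
Statement 5 starts on D3 and keeps the same diatonic contour: D3 Eb3 G3 D3.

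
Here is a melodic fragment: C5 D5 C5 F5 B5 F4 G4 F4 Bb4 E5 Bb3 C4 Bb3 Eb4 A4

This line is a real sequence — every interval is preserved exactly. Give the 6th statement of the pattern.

The 5-note cells begin on C5, F4, Bb3 — each down a 5th from the last.
Carrying on: Eb3 → Ab2 → Db2.
So cell 6 is Db2 Eb2 Db2 Gb2 C3.

Db2 Eb2 Db2 Gb2 C3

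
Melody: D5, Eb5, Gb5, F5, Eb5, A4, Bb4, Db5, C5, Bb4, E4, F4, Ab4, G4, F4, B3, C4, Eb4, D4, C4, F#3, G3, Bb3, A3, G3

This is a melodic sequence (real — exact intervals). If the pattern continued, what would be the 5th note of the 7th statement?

Grouping in 5s, the 5th note of each cell is Eb5, Bb4, F4, C4, G3.
Extending down a 4th: D3 → A2.

A2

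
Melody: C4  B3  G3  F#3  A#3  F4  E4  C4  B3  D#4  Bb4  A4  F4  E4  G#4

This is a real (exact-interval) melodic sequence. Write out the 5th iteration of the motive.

Unit = 5 notes; the statements start on C4, F4, Bb4, moving up a 4th each time.
Carrying on: Eb5 → Ab5.
From Ab5 the exact shape gives Ab5 G5 Eb5 D5 F#5.

Ab5 G5 Eb5 D5 F#5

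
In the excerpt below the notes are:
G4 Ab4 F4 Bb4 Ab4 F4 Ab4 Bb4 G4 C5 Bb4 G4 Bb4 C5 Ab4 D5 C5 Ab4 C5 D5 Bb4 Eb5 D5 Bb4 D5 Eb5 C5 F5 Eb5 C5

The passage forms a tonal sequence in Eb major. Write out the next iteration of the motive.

The 6-note cells begin on G4, Ab4, Bb4, C5, D5 — each up a 2nd from the last.
So cell 6 is Eb5 F5 D5 G5 F5 D5.

Eb5 F5 D5 G5 F5 D5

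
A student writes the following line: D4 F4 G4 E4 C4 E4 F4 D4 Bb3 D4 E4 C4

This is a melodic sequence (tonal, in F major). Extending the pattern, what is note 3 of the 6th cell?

With 4-note cells, note 3 of each statement runs G4, F4, E4.
Each moves down a 2nd. Continuing: D4 → C4 → Bb3.

Bb3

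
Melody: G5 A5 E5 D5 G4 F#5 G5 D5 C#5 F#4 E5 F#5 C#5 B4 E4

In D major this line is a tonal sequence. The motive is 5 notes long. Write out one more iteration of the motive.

D5 E5 B4 A4 D4

The 5-note cells begin on G5, F#5, E5 — each down a 2nd from the last.
Statement 4 starts on D5 and keeps the same diatonic contour: D5 E5 B4 A4 D4.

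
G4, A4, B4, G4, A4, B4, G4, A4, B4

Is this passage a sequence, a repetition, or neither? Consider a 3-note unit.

Each 3-note cell is identical (G4 A4 B4), restated at the same pitch.

repetition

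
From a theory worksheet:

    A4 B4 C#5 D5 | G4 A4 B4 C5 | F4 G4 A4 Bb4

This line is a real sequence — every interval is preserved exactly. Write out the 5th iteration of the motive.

Taking 4-note groups, the heads are A4, G4, F4: the pattern moves down a 2nd.
Continuing the starts: Eb4 → Db4.
Statement 5 starts on Db4 and keeps the same exact contour: Db4 Eb4 F4 Gb4.

Db4 Eb4 F4 Gb4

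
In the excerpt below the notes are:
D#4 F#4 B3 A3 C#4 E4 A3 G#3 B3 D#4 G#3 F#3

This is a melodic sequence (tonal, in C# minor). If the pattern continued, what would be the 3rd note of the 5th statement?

Grouping in 4s, the 3rd note of each cell is B3, A3, G#3.
Carrying that down a 2nd forward: F#3 → E3.

E3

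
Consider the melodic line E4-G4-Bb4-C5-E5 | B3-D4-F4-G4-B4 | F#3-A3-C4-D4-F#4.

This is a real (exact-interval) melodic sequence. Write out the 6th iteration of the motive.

D#2 F#2 A2 B2 D#3

Taking 5-note groups, the heads are E4, B3, F#3: the pattern moves down a 4th.
Extending down a 4th: C#3 → G#2 → D#2.
Statement 6 starts on D#2 and keeps the same exact contour: D#2 F#2 A2 B2 D#3.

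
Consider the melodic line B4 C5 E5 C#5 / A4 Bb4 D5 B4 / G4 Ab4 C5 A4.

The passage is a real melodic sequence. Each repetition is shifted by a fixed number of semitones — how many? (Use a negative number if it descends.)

-2

The 4-note cells begin on B4, A4, G4 — each down a 2nd from the last.
B4→A4 is 69 − 71 = -2 semitones.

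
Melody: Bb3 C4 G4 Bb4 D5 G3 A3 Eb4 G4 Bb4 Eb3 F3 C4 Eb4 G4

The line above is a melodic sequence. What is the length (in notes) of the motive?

There are 15 notes; a 5-note unit gives 3 cells:
Bb3 C4 G4 Bb4 D5 | G3 A3 Eb4 G4 Bb4 | Eb3 F3 C4 Eb4 G4
Every group is a transposition down a 3rd of the one before; no shorter unit works.

5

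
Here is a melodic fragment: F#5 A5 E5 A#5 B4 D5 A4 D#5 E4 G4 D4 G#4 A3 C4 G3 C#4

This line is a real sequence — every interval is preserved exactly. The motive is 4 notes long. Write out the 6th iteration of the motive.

G2 Bb2 F2 B2

Unit = 4 notes; the statements start on F#5, B4, E4, A3, moving down a 5th each time.
Continuing the starts: D3 → G2.
From G2 the exact shape gives G2 Bb2 F2 B2.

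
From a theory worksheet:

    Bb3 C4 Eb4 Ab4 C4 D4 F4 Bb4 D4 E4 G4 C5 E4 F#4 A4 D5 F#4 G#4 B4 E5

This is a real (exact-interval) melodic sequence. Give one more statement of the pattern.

G#4 A#4 C#5 F#5

With a 4-note motive the entries are Bb3, C4, D4, E4, F#4, each up a 2nd from the previous.
Statement 6 starts on G#4 and keeps the same exact contour: G#4 A#4 C#5 F#5.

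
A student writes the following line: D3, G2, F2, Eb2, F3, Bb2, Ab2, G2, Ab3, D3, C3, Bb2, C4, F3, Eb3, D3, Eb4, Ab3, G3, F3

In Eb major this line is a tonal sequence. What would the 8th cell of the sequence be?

Unit = 4 notes; the statements start on D3, F3, Ab3, C4, Eb4, moving up a 3rd each time.
Extending up a 3rd: G4 → Bb4 → D5.
So cell 8 is D5 G4 F4 Eb4.

D5 G4 F4 Eb4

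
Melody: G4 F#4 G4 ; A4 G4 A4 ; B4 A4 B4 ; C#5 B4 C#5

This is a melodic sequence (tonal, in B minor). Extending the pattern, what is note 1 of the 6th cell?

E5

The unit is 3 notes. Position-1 pitches of the 4 shown cells: G4, A4, B4, C#5.
Each moves up a 2nd. Continuing: D5 → E5.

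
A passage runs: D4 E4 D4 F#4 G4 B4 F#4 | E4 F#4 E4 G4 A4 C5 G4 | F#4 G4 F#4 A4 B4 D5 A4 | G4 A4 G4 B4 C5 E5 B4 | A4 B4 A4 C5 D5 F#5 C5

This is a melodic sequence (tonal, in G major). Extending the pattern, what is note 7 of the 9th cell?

G5

With 7-note cells, note 7 of each statement runs F#4, G4, A4, B4, C5.
Carrying that up a 2nd forward: D5 → E5 → F#5 → G5.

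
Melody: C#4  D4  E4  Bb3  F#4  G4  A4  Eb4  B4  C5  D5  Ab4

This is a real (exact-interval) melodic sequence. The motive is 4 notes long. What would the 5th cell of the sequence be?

A5 Bb5 C6 Gb5

Unit = 4 notes; the statements start on C#4, F#4, B4, moving up a 4th each time.
Continuing the starts: E5 → A5.
From A5 the exact shape gives A5 Bb5 C6 Gb5.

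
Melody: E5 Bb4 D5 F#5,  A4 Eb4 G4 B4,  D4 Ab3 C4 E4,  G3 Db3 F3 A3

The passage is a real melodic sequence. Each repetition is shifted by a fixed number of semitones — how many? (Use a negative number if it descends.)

The 4-note cells begin on E5, A4, D4, G3 — each down a 5th from the last.
Counting half-steps from E5 to A4: -7.

-7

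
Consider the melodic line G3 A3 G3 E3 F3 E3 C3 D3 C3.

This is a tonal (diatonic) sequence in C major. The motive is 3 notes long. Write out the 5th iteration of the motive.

F2 G2 F2

The 3-note cells begin on G3, E3, C3 — each down a 3rd from the last.
Extending down a 3rd: A2 → F2.
From F2 the diatonic shape gives F2 G2 F2.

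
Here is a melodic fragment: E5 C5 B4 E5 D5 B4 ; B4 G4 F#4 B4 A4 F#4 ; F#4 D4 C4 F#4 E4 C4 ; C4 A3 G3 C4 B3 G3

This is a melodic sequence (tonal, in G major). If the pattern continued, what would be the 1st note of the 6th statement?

The unit is 6 notes. Position-1 pitches of the 4 shown cells: E5, B4, F#4, C4.
Carrying that down a 4th forward: G3 → D3.

D3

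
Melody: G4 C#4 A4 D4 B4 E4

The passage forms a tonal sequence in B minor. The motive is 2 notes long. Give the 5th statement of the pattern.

With a 2-note motive the entries are G4, A4, B4, each up a 2nd from the previous.
Extending up a 2nd: C#5 → D5.
From D5 the diatonic shape gives D5 G4.

D5 G4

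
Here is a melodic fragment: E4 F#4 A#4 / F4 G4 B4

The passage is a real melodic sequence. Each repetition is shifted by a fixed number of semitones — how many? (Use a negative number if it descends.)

1

Unit = 3 notes; the statements start on E4, F4, moving up a 2nd each time.
Counting half-steps from E4 to F4: 1.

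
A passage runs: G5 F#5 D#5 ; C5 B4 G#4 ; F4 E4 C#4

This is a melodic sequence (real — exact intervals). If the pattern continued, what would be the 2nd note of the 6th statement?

G2

The unit is 3 notes. Position-2 pitches of the 3 shown cells: F#5, B4, E4.
Each moves down a 5th. Continuing: A3 → D3 → G2.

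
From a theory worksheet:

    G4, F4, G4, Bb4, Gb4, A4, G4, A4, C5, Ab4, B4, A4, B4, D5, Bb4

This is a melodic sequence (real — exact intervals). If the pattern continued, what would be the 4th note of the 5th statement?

With 5-note cells, note 4 of each statement runs Bb4, C5, D5.
Carrying that up a 2nd forward: E5 → F#5.

F#5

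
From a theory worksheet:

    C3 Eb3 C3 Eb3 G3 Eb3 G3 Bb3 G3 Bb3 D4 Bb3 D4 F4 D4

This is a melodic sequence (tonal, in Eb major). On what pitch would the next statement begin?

Taking 3-note groups, the heads are C3, Eb3, G3, Bb3, D4: the pattern moves up a 3rd.
One more step up a 3rd gives F4.

F4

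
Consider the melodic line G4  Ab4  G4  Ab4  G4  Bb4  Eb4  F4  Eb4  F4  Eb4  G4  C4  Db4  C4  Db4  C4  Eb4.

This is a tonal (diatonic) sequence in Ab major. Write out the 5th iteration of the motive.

F3 G3 F3 G3 F3 Ab3

The 6-note cells begin on G4, Eb4, C4 — each down a 3rd from the last.
Carrying on: Ab3 → F3.
From F3 the diatonic shape gives F3 G3 F3 G3 F3 Ab3.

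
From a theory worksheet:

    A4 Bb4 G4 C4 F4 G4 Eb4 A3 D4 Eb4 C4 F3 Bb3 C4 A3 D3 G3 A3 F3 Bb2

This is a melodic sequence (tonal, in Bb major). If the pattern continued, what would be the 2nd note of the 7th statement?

D3

Grouping in 4s, the 2nd note of each cell is Bb4, G4, Eb4, C4, A3.
Extending down a 3rd: F3 → D3.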